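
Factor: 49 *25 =5^2 * 7^2 = 1225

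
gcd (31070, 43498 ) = 6214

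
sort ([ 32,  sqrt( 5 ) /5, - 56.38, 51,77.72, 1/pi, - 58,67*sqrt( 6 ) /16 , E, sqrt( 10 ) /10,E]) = [ - 58, - 56.38, sqrt ( 10)/10, 1/pi, sqrt( 5)/5  ,  E,E,  67 * sqrt(6 ) /16,32,51, 77.72]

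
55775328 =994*56112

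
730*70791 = 51677430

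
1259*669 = 842271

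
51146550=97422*525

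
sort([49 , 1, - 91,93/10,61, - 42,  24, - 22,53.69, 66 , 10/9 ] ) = [  -  91, - 42 , - 22, 1,10/9,93/10, 24,49, 53.69,61,66 ] 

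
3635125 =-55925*(-65)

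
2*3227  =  6454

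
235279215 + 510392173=745671388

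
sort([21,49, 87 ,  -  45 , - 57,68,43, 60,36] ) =[ - 57, - 45,21,36,43, 49, 60,68,  87]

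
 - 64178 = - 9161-55017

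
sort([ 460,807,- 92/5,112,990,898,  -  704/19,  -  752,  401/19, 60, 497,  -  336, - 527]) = [ - 752,  -  527,  -  336, - 704/19, - 92/5,401/19,60,112,460,497,807, 898, 990 ]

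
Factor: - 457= -457^1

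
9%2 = 1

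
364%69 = 19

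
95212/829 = 95212/829  =  114.85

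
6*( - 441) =-2646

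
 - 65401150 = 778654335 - 844055485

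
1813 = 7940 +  - 6127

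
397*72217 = 28670149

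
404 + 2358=2762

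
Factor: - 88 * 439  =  -2^3*11^1 * 439^1 = -38632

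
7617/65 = 7617/65 = 117.18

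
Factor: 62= 2^1*31^1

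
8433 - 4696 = 3737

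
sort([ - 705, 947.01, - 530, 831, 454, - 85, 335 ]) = [ - 705,- 530, - 85,  335, 454, 831, 947.01 ] 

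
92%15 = 2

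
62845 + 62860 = 125705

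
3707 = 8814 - 5107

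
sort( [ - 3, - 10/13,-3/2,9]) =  [ - 3, - 3/2, - 10/13, 9] 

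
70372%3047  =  291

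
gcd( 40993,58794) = 1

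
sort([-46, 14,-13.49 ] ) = [-46, - 13.49, 14]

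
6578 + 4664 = 11242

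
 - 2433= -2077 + -356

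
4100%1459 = 1182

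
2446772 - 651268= 1795504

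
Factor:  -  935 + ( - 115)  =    -  1050 = - 2^1*3^1*5^2*7^1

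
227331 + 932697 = 1160028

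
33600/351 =95  +  85/117= 95.73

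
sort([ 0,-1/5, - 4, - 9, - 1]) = [ - 9, - 4, - 1, - 1/5, 0]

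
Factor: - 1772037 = -3^4*131^1 * 167^1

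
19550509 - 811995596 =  - 792445087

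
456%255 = 201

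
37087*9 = 333783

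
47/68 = 47/68 =0.69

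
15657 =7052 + 8605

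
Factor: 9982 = 2^1*7^1 *23^1*31^1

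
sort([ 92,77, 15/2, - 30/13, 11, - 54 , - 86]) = [ - 86,- 54, - 30/13,15/2, 11, 77,  92]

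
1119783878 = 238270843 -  - 881513035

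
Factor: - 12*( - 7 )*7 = 588 =2^2 *3^1*7^2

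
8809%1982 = 881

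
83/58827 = 83/58827=   0.00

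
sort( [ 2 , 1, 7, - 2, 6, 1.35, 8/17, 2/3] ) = [ - 2, 8/17,2/3, 1, 1.35, 2, 6 , 7 ]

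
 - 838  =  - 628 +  - 210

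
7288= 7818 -530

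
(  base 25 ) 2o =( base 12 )62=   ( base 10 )74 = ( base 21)3B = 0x4a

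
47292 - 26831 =20461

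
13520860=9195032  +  4325828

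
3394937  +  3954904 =7349841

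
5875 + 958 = 6833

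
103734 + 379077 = 482811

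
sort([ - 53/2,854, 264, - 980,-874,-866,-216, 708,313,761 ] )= [- 980, - 874 , - 866,-216, - 53/2,264,  313,708,761, 854 ] 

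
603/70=8 + 43/70 = 8.61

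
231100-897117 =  - 666017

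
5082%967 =247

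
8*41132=329056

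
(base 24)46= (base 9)123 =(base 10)102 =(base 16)66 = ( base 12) 86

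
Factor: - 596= -2^2*149^1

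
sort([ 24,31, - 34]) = [ - 34, 24, 31]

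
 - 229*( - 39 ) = 8931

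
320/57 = 5 + 35/57 =5.61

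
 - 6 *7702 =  - 46212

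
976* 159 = 155184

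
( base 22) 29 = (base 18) 2H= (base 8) 65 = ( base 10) 53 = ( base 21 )2b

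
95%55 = 40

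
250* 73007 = 18251750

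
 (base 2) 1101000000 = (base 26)160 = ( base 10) 832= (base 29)sk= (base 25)187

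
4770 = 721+4049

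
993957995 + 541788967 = 1535746962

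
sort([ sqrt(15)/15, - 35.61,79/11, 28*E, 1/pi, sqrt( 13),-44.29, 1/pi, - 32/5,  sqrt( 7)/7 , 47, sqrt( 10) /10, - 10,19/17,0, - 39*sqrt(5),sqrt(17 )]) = [-39*sqrt(5), - 44.29,-35.61, - 10, - 32/5,0,  sqrt( 15)/15,  sqrt(10 )/10,1/pi,1/pi,sqrt(7 ) /7, 19/17, sqrt(13 ) , sqrt ( 17), 79/11, 47,28*  E]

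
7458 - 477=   6981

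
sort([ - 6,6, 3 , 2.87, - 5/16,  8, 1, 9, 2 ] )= [-6,- 5/16,1, 2,2.87,3, 6,8,9] 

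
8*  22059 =176472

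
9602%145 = 32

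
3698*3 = 11094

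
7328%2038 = 1214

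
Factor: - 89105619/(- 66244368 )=29701873/22081456=2^( - 4 )*17^1*541^( - 1)*2551^(-1 ) * 1747169^1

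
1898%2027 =1898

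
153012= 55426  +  97586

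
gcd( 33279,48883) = 1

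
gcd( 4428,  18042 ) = 6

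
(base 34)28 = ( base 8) 114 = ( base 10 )76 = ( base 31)2E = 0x4C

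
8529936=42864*199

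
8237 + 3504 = 11741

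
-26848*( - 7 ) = 187936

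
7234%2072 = 1018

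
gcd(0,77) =77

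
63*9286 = 585018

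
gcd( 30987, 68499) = 9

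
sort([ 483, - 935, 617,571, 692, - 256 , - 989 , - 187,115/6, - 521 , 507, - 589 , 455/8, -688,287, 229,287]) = [ - 989,-935, - 688, - 589,-521,-256, - 187,115/6,455/8,229,287,  287,483,507,571 , 617, 692]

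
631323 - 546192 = 85131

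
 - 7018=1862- 8880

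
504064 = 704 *716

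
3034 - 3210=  - 176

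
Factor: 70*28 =2^3*5^1*7^2 = 1960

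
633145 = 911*695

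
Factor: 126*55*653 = 4525290 = 2^1*3^2*5^1*7^1*11^1*653^1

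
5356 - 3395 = 1961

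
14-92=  - 78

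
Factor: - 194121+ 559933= 2^2 *91453^1 = 365812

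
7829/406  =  19+115/406 =19.28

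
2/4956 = 1/2478 = 0.00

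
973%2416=973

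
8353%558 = 541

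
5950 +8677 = 14627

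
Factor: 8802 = 2^1*3^3*163^1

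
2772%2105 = 667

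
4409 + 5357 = 9766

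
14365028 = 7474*1922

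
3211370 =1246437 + 1964933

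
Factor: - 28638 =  - 2^1*3^2*37^1 * 43^1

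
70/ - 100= - 1 +3/10 = - 0.70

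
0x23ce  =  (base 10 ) 9166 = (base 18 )1A54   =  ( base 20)12i6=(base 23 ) h7c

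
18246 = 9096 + 9150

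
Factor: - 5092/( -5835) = 2^2*3^( - 1)*5^( - 1)*19^1*67^1*389^( - 1) 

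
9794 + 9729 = 19523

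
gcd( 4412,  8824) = 4412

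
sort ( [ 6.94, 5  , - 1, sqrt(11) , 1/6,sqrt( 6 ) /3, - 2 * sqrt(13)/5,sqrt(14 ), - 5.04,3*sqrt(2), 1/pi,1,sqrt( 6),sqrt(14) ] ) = [ - 5.04, - 2*sqrt(13 ) /5, - 1, 1/6, 1/pi,sqrt( 6 )/3,1,sqrt( 6), sqrt(11),sqrt( 14 ), sqrt( 14),3*sqrt( 2),5,6.94 ]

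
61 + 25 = 86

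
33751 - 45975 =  - 12224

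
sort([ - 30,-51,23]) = [ - 51,-30, 23]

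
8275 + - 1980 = 6295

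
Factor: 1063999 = 1063999^1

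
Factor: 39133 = 39133^1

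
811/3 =270 + 1/3 = 270.33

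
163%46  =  25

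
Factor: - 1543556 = - 2^2*7^1*55127^1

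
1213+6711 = 7924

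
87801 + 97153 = 184954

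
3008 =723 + 2285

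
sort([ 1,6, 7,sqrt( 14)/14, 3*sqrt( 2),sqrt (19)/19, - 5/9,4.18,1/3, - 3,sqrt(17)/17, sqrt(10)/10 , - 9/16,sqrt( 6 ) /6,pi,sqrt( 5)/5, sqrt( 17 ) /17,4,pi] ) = [ - 3, - 9/16, - 5/9,sqrt(19)/19 , sqrt( 17)/17,sqrt(17)/17,sqrt( 14)/14,sqrt( 10) /10 , 1/3,  sqrt( 6 ) /6, sqrt (5)/5,1,pi , pi,4, 4.18,3*sqrt(2 ),6 , 7] 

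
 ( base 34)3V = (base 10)133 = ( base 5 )1013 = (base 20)6d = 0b10000101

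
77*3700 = 284900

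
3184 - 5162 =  - 1978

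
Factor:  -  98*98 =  - 9604 = -  2^2 * 7^4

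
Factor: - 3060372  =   - 2^2*3^1*7^1*  36433^1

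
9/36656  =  9/36656= 0.00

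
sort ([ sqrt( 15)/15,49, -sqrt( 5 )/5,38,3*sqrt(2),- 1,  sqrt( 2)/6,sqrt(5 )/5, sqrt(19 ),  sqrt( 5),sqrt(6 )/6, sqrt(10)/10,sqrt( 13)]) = [-1,-sqrt(5) /5, sqrt(2 ) /6,  sqrt( 15 ) /15 , sqrt( 10) /10,sqrt(6)/6, sqrt ( 5) /5, sqrt(5), sqrt( 13 ), 3*sqrt ( 2), sqrt( 19),38,49]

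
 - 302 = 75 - 377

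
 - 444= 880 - 1324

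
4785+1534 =6319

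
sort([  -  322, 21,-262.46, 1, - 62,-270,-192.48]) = [ - 322, - 270,  -  262.46,-192.48,  -  62,1, 21]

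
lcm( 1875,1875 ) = 1875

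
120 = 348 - 228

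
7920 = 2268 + 5652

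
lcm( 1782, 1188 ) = 3564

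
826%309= 208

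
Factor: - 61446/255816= - 49/204  =  - 2^( - 2 )*3^( - 1) * 7^2*17^( - 1) 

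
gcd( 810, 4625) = 5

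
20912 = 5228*4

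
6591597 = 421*15657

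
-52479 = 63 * ( - 833)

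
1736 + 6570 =8306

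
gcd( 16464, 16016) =112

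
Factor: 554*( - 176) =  - 2^5*11^1*277^1 = -  97504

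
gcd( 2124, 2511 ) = 9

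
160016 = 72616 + 87400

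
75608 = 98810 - 23202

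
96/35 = 96/35  =  2.74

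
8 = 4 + 4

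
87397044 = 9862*8862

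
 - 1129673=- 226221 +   -  903452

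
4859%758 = 311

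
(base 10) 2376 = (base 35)1wv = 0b100101001000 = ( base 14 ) c1a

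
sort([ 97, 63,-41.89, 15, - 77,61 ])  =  [ - 77,-41.89 , 15,61 , 63, 97]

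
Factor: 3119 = 3119^1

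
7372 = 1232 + 6140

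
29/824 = 29/824=0.04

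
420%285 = 135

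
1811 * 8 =14488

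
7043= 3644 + 3399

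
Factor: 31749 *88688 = 2815755312 = 2^4*3^1*19^1*23^1*241^1*557^1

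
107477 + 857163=964640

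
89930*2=179860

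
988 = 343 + 645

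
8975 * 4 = 35900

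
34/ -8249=-34/8249 =-  0.00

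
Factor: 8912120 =2^3*5^1*7^2*4547^1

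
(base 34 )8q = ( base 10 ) 298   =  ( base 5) 2143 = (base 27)b1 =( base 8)452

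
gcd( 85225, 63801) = 1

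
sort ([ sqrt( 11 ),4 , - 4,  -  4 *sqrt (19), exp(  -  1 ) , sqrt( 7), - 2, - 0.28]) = [ - 4*sqrt(19), - 4, - 2 ,- 0.28, exp( - 1 ), sqrt( 7 ), sqrt(11),4]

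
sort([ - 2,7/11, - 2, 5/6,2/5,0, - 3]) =[ - 3, - 2, - 2, 0, 2/5,7/11,5/6] 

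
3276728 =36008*91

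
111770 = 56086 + 55684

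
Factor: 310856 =2^3*7^2*13^1* 61^1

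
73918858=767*96374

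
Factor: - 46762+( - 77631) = -124393 = - 19^1*6547^1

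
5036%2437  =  162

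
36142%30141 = 6001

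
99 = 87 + 12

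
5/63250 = 1/12650= 0.00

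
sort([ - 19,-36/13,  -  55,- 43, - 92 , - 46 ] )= [ - 92, - 55,  -  46 , - 43, - 19, - 36/13 ] 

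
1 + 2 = 3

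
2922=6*487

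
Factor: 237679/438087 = 3^( - 1 )*239^(-1)*389^1 = 389/717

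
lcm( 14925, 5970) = 29850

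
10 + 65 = 75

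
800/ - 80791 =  - 800/80791 = - 0.01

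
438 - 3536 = - 3098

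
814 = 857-43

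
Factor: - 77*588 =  - 2^2*3^1*7^3*11^1= -45276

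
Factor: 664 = 2^3*83^1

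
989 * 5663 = 5600707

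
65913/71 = 928 + 25/71 =928.35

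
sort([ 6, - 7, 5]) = [-7,5, 6]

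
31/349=31/349 = 0.09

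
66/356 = 33/178 = 0.19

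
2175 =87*25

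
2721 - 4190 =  - 1469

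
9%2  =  1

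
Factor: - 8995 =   -  5^1*7^1 * 257^1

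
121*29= 3509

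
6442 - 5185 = 1257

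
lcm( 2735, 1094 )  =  5470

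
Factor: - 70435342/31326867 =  - 2^1*3^( - 2) * 11^(  -  1) * 13^( - 1)*101^( - 1) * 241^( - 1)*4259^1*8269^1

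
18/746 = 9/373 = 0.02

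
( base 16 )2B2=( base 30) n0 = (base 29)nn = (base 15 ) 310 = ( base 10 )690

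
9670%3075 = 445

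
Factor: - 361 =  - 19^2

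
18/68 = 9/34 = 0.26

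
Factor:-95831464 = - 2^3*1823^1 * 6571^1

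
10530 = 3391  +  7139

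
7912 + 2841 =10753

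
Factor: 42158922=2^1  *3^1*13^1 * 59^1*9161^1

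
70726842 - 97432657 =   -  26705815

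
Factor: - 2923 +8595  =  2^3*709^1=5672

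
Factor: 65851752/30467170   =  2^2*3^1*5^( - 1 )*2743823^1 *3046717^( - 1)=32925876/15233585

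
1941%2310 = 1941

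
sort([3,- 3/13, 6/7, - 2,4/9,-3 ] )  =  [-3, - 2, - 3/13, 4/9,  6/7, 3 ]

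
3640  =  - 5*( - 728) 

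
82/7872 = 1/96 = 0.01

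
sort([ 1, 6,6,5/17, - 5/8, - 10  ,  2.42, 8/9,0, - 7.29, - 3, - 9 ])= [ - 10, - 9, - 7.29,-3,  -  5/8, 0, 5/17, 8/9,1,2.42,  6,6] 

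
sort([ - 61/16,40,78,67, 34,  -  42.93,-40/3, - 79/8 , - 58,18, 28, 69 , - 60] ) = [ - 60, - 58 , - 42.93, - 40/3, - 79/8, - 61/16 , 18 , 28, 34, 40,67, 69,78 ]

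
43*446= 19178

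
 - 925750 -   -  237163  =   - 688587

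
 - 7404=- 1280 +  - 6124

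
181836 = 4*45459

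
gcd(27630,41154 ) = 6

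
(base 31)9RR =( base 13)443A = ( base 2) 10010100101001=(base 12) 5609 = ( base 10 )9513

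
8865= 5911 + 2954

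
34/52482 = 17/26241=0.00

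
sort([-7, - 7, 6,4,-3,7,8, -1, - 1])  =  [ - 7 ,-7,-3,-1, - 1,4, 6,7, 8 ]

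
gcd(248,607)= 1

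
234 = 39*6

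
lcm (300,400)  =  1200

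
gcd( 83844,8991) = 9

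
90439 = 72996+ 17443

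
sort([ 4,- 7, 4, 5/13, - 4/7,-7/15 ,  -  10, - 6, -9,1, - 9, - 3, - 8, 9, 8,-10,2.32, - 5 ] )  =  [ - 10, - 10 , - 9,-9, - 8, - 7,-6, - 5,-3  ,  -  4/7, - 7/15, 5/13,1 , 2.32, 4,4, 8,9 ]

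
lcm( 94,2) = 94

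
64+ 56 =120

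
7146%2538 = 2070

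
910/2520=13/36 = 0.36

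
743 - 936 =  - 193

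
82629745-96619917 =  - 13990172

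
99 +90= 189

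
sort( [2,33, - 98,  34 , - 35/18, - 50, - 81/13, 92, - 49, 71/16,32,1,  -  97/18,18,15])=[ - 98,  -  50, - 49, - 81/13, - 97/18, - 35/18, 1, 2, 71/16,15,18, 32,33, 34, 92 ]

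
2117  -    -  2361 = 4478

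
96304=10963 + 85341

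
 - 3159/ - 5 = 3159/5 = 631.80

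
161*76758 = 12358038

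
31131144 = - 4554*( - 6836 )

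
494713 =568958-74245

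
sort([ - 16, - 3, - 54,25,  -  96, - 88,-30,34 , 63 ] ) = [ - 96, - 88, - 54, - 30 , - 16, - 3, 25, 34, 63 ]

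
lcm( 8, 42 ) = 168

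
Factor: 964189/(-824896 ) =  - 2^( - 6 )*17^1*43^1*1319^1*12889^(- 1) 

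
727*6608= 4804016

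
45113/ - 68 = - 45113/68= -663.43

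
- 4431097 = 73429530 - 77860627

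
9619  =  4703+4916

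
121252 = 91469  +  29783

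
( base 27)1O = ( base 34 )1h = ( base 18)2F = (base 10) 51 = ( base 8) 63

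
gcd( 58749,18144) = 3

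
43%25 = 18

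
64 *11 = 704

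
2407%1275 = 1132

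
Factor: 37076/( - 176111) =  - 4/19= - 2^2 * 19^(  -  1)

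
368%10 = 8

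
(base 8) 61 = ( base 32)1H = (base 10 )49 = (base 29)1k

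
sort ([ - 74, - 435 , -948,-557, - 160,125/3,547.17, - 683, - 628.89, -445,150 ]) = [ - 948 , - 683, - 628.89, - 557, - 445, - 435, - 160, - 74,125/3, 150 , 547.17]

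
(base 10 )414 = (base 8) 636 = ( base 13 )25B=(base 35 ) BT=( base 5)3124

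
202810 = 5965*34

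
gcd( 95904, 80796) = 12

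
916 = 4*229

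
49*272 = 13328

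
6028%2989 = 50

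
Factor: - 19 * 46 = - 2^1*19^1 *23^1 = -  874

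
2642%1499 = 1143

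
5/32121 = 5/32121 = 0.00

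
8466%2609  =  639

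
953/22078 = 953/22078 = 0.04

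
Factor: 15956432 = 2^4*59^1*16903^1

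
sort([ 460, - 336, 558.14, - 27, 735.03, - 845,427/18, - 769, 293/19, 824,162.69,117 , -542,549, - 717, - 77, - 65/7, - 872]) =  [ - 872 , - 845, - 769,-717, - 542, - 336, - 77, - 27 , - 65/7,  293/19, 427/18,117,162.69, 460 , 549,558.14, 735.03,  824 ] 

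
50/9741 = 50/9741 = 0.01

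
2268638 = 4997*454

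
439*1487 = 652793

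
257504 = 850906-593402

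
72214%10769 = 7600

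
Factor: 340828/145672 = 2^(  -  1) *131^( - 1) * 613^1 = 613/262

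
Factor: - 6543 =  - 3^2*727^1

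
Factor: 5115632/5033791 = 2^4*7^( - 1 )*29^( - 1)*137^( - 1) * 181^(  -  1 )*319727^1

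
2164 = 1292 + 872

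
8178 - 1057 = 7121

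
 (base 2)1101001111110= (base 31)71O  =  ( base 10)6782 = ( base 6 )51222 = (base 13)3119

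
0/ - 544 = 0/1= - 0.00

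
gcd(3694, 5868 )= 2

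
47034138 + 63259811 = 110293949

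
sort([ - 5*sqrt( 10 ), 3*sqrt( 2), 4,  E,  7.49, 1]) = [ - 5 * sqrt( 10), 1,E,  4, 3*sqrt( 2),7.49 ] 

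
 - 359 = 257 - 616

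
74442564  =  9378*7938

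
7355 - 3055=4300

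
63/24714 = 7/2746=0.00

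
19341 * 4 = 77364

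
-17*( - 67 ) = 1139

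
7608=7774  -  166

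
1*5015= 5015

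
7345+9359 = 16704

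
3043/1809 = 1 + 1234/1809 = 1.68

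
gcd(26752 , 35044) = 4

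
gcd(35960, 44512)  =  8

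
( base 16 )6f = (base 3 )11010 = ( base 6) 303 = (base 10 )111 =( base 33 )3c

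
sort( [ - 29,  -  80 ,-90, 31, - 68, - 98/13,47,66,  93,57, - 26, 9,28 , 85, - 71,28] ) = [-90,-80,  -  71, - 68,  -  29, - 26,-98/13, 9,28, 28,  31, 47, 57,66, 85, 93]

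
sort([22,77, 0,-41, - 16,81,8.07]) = [ - 41 , - 16,0,8.07,22, 77, 81] 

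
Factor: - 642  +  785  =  143=   11^1 * 13^1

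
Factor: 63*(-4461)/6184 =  - 2^( - 3)*3^3 * 7^1*773^(- 1 )*1487^1 = - 281043/6184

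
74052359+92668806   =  166721165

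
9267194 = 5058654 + 4208540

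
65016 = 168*387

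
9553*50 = 477650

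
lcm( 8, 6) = 24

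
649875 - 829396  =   - 179521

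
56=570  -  514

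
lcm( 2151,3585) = 10755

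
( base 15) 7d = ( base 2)1110110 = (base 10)118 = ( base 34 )3g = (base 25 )4I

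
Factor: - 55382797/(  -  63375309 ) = 3^ ( - 2 )*7041701^( - 1 )*55382797^1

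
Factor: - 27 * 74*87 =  - 2^1*3^4*29^1*37^1  =  -173826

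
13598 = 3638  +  9960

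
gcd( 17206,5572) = 14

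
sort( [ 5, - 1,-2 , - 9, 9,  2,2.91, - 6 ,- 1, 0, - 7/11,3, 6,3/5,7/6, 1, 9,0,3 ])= [ - 9, -6,-2,-1 , - 1 ,-7/11,0  ,  0, 3/5 , 1,  7/6, 2, 2.91 , 3, 3,  5, 6, 9,9] 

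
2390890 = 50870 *47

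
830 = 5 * 166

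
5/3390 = 1/678 = 0.00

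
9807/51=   3269/17 = 192.29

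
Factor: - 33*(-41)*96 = 2^5*3^2*11^1*41^1 =129888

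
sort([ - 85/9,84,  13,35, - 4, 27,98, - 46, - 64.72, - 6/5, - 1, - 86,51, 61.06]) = [ - 86 , - 64.72, - 46, - 85/9, - 4,-6/5, - 1 , 13 , 27,35 , 51,61.06,84 , 98]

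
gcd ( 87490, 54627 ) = 1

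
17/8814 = 17/8814= 0.00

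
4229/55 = 76 + 49/55 = 76.89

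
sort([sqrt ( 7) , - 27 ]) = [ - 27, sqrt ( 7) ] 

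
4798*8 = 38384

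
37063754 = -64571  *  (-574 ) 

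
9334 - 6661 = 2673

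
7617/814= 9+291/814 = 9.36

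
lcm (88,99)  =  792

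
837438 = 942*889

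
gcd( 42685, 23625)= 5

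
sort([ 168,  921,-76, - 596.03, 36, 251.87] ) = [ - 596.03, - 76,36,168,251.87 , 921]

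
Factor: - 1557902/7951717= -2^1*31^( - 1 ) * 179^( - 1 )*1433^( - 1)*778951^1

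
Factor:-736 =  - 2^5*23^1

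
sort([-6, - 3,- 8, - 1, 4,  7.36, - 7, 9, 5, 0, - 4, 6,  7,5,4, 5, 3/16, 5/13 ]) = [ - 8,-7, - 6, - 4 , - 3, - 1, 0, 3/16,5/13 , 4,4 , 5 , 5, 5,6 , 7,7.36,9]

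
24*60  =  1440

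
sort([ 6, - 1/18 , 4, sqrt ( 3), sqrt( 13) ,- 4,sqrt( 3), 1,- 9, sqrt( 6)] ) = [-9, - 4 , - 1/18 , 1, sqrt( 3), sqrt( 3), sqrt( 6), sqrt( 13 ),  4,6 ] 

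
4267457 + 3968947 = 8236404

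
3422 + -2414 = 1008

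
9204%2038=1052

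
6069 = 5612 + 457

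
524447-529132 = -4685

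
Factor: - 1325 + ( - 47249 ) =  - 48574 = - 2^1*149^1*163^1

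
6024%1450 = 224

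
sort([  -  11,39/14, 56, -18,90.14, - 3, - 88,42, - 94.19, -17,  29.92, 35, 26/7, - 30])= [  -  94.19,-88, - 30,  -  18,-17, - 11, - 3,39/14,26/7 , 29.92, 35,42,56,90.14] 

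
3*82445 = 247335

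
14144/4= 3536 = 3536.00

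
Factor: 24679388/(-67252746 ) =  - 12339694/33626373 = -2^1 * 3^(-1 ) * 11^( - 1 )*1018981^( - 1 )*6169847^1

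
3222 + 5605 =8827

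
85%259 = 85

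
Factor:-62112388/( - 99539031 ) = 2^2*3^( - 1)*13^1*89^1*13421^1*33179677^(-1 ) 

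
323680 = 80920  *4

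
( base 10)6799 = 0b1101010001111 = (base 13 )3130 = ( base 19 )ifg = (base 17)168G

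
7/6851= 7/6851 = 0.00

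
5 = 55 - 50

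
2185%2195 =2185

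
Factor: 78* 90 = 7020= 2^2*3^3*5^1*13^1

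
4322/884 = 2161/442=4.89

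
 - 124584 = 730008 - 854592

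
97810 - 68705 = 29105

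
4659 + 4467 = 9126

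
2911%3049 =2911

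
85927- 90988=-5061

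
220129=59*3731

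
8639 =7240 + 1399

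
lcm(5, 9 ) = 45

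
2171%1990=181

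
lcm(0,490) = 0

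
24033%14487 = 9546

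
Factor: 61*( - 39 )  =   - 2379 = -  3^1 * 13^1 * 61^1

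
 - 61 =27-88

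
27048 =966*28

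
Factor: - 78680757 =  - 3^1*2063^1*12713^1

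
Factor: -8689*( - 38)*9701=3203095582 = 2^1*19^1*89^1* 109^1*8689^1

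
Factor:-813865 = -5^1*13^1 * 19^1*659^1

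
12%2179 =12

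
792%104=64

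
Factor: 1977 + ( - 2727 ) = - 750 = - 2^1*3^1 * 5^3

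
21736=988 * 22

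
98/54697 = 98/54697 = 0.00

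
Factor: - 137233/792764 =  - 2^( - 2)*7^(  -  1)*23^( - 1)*37^1*1231^( - 1 )*3709^1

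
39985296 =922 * 43368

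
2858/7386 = 1429/3693 = 0.39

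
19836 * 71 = 1408356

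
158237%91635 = 66602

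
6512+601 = 7113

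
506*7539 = 3814734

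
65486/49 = 1336+22/49 = 1336.45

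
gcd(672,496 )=16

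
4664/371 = 88/7 = 12.57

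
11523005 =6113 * 1885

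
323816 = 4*80954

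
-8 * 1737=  - 13896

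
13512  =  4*3378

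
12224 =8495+3729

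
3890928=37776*103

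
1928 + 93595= 95523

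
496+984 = 1480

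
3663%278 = 49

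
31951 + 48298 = 80249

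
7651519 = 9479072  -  1827553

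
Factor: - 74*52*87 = -2^3*3^1*13^1*29^1*37^1 = -  334776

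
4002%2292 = 1710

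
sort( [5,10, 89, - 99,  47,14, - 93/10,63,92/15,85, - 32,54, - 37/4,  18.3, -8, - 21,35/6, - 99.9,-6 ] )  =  [ - 99.9, - 99, - 32, - 21,-93/10, - 37/4, - 8,-6,5 , 35/6,92/15,10, 14 , 18.3, 47,54,63, 85,89 ] 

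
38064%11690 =2994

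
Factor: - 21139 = -21139^1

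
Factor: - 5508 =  - 2^2 *3^4*17^1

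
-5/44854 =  - 1 + 44849/44854= - 0.00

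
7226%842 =490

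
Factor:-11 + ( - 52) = -63 =- 3^2*7^1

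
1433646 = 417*3438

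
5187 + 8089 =13276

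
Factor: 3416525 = 5^2*7^2*2789^1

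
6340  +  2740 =9080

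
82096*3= 246288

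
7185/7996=7185/7996 = 0.90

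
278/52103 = 278/52103 = 0.01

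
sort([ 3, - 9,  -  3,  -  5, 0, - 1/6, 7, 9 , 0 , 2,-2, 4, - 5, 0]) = [- 9, - 5, - 5, - 3, - 2, - 1/6,0, 0, 0,2,3,  4, 7, 9]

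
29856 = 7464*4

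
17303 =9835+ 7468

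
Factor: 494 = 2^1*13^1 * 19^1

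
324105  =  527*615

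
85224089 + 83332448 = 168556537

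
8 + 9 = 17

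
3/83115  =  1/27705 = 0.00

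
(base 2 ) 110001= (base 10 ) 49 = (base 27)1M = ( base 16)31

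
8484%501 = 468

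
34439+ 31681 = 66120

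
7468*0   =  0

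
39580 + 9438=49018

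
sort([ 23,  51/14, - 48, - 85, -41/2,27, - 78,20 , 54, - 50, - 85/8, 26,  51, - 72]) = [ - 85 , - 78, - 72, - 50, - 48, - 41/2, - 85/8, 51/14, 20,23,  26, 27, 51, 54]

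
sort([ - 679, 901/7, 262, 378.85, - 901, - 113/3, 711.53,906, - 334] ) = [ - 901, - 679, - 334, - 113/3,901/7, 262, 378.85 , 711.53, 906] 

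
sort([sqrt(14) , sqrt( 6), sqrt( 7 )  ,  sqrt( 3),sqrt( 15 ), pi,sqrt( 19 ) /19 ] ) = [ sqrt( 19)/19,  sqrt( 3 ), sqrt( 6),sqrt (7),pi,sqrt( 14 ), sqrt(15 ) ] 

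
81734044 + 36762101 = 118496145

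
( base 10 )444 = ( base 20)124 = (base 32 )DS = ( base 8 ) 674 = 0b110111100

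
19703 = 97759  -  78056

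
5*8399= 41995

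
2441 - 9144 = - 6703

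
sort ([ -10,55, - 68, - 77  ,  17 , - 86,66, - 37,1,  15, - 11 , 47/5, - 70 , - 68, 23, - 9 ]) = [ - 86, - 77 , - 70,  -  68 , - 68,- 37, - 11, - 10, - 9, 1,47/5,15,17, 23 , 55 , 66]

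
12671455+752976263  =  765647718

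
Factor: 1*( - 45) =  - 45 = - 3^2*5^1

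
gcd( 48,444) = 12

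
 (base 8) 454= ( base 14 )176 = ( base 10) 300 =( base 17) 10B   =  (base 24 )CC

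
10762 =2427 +8335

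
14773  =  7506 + 7267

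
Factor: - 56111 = -11^1 * 5101^1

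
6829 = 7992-1163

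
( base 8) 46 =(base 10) 38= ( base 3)1102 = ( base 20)1i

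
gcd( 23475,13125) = 75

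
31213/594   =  52 + 325/594 = 52.55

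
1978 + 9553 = 11531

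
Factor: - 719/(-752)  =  2^( -4)*47^(- 1 ) * 719^1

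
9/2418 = 3/806= 0.00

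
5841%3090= 2751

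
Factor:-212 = -2^2*53^1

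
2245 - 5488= - 3243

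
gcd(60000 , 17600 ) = 800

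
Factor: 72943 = 13^1*31^1*181^1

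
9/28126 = 9/28126 = 0.00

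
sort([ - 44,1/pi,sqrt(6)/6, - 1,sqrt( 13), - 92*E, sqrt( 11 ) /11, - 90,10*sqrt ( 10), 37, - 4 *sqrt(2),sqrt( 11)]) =[ - 92*E , - 90, - 44, - 4*sqrt(2), - 1, sqrt(11)/11, 1/pi , sqrt( 6 ) /6,sqrt( 11 ),sqrt(13), 10*sqrt(10), 37]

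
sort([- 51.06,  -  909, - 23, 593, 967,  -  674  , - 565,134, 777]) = [ - 909,  -  674,  -  565, - 51.06,  -  23 , 134, 593, 777, 967 ]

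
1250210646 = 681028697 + 569181949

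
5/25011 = 5/25011= 0.00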